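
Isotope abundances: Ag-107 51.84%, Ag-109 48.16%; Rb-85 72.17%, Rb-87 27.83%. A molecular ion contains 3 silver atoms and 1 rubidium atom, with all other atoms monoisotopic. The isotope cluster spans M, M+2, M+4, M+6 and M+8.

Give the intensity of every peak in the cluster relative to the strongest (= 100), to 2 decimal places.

27.29 : 86.59 : 100.00 : 49.13 : 8.44

Silver pattern (n=3): 0.13931407 : 0.38827347 : 0.36071085 : 0.11170161
Rubidium pattern (n=1): 0.7217 : 0.2783
Convolve the two distributions (both contribute in 2-u steps):
  M: 0.13931407×0.7217 = 0.100543
  M+2: 0.13931407×0.2783 + 0.38827347×0.7217 = 0.318988
  M+4: 0.38827347×0.2783 + 0.36071085×0.7217 = 0.368382
  M+6: 0.36071085×0.2783 + 0.11170161×0.7217 = 0.181001
  M+8: 0.11170161×0.2783 = 0.031087
Scale to base peak (0.368382) = 100: 27.29 : 86.59 : 100.00 : 49.13 : 8.44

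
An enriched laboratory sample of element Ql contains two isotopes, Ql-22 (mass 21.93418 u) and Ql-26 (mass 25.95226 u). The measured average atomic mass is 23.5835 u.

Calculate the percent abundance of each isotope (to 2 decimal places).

Ql-22: 58.95%, Ql-26: 41.05%

With x = fraction of Ql-22 (so Ql-26 is 1 − x):
21.93418·x + 25.95226·(1 − x) = 23.5835
(21.93418 − 25.95226)·x = 23.5835 − 25.95226
x = -2.36876 / -4.01808 = 0.58953 → 58.95% Ql-22, 41.05% Ql-26.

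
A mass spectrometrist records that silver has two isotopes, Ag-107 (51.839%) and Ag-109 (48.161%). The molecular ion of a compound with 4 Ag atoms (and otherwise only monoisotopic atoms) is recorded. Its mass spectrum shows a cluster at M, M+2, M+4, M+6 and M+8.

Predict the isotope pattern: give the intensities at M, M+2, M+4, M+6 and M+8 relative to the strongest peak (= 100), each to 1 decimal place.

19.3 : 71.8 : 100.0 : 61.9 : 14.4

Each Ag atom is independently Ag-107 (p = 0.51839) or Ag-109 (q = 0.48161); the cluster is the binomial expansion (p + q)^4.
P(M) = 0.51839^4 = 0.072215
P(M+2) = 4 × 0.51839^3 × 0.48161^1 = 0.268365
P(M+4) = 6 × 0.51839^2 × 0.48161^2 = 0.373986
P(M+6) = 4 × 0.51839^1 × 0.48161^3 = 0.231634
P(M+8) = 0.48161^4 = 0.053800
The M+4 peak is largest (0.373986); scaling to 100 gives 19.3 : 71.8 : 100.0 : 61.9 : 14.4.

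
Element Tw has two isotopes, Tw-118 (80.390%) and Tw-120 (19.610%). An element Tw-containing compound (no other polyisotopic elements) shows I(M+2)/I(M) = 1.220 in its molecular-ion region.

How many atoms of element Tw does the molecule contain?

For n independent Tw atoms, I(M+2)/I(M) = n · (abundance Tw-120) / (abundance Tw-118) = n · 0.19610/0.80390.
n = 1.220 × 0.80390/0.19610 = 5.00 ≈ 5

5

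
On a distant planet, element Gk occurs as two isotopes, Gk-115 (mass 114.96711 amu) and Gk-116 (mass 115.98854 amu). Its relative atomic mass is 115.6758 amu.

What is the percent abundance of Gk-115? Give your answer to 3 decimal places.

30.618%

Let x be the fractional abundance of Gk-115; then Gk-116 has abundance 1 − x.
114.96711·x + 115.98854·(1 − x) = 115.6758
(114.96711 − 115.98854)·x = 115.6758 − 115.98854
x = -0.31274 / -1.02143 = 0.30618 → 30.618% Gk-115, 69.382% Gk-116.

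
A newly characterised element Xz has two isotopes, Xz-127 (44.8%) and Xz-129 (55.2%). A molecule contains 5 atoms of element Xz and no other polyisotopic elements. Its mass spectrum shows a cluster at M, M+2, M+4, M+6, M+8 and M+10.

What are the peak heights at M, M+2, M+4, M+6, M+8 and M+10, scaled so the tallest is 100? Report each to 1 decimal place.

5.3 : 32.9 : 81.2 : 100.0 : 61.6 : 15.2

Each Xz atom is independently Xz-127 (p = 0.448) or Xz-129 (q = 0.552); the cluster is the binomial expansion (p + q)^5.
P(M) = 0.448^5 = 0.018046
P(M+2) = 5 × 0.448^4 × 0.552^1 = 0.111179
P(M+4) = 10 × 0.448^3 × 0.552^2 = 0.273976
P(M+6) = 10 × 0.448^2 × 0.552^3 = 0.337577
P(M+8) = 5 × 0.448^1 × 0.552^4 = 0.207972
P(M+10) = 0.552^5 = 0.051250
The M+6 peak is largest (0.337577); scaling to 100 gives 5.3 : 32.9 : 81.2 : 100.0 : 61.6 : 15.2.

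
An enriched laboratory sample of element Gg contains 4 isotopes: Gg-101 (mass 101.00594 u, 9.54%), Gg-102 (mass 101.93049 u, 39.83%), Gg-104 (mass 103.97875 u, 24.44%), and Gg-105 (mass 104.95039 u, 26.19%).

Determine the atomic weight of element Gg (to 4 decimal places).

The abundance-weighted mean is 0.0954 × 101.00594 + 0.3983 × 101.93049 + 0.2444 × 103.97875 + 0.2619 × 104.95039
= 9.635967 + 40.598914 + 25.412407 + 27.486507 = 103.133795 u

103.1338 u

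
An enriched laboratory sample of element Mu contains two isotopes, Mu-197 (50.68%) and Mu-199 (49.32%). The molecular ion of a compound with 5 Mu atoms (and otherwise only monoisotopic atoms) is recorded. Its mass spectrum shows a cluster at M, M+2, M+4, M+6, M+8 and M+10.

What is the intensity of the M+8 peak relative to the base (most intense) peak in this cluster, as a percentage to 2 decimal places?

(0.5068 + 0.4932)^5 gives M 0.0334, M+2 0.1627, M+4 0.3166, M+6 0.3081, M+8 0.1499, M+10 0.0292; the largest is M+4.
P(M+4) = C(5,2) × 0.5068^3 × 0.4932^2 = 10 × 0.13016967 × 0.24324624 = 0.316633 (base)
P(M+8) = C(5,4) × 0.5068^1 × 0.4932^4 = 5 × 0.5068 × 0.05916873 = 0.149934
Relative intensity = 0.149934 / 0.316633 × 100 = 47.35

47.35%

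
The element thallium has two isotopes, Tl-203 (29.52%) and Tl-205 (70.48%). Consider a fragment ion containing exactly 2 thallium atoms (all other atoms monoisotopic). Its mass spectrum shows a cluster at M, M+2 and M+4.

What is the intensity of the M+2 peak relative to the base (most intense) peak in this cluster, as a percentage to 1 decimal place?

Term probabilities: M 0.0871, M+2 0.4161, M+4 0.4967. Base peak = M+4.
P(M+4) = C(2,2) × 0.2952^0 × 0.7048^2 = 1 × 1.0000 × 0.49674304 = 0.496743 (base)
P(M+2) = C(2,1) × 0.2952^1 × 0.7048^1 = 2 × 0.2952 × 0.7048 = 0.416114
Relative intensity = 0.416114 / 0.496743 × 100 = 83.8

83.8%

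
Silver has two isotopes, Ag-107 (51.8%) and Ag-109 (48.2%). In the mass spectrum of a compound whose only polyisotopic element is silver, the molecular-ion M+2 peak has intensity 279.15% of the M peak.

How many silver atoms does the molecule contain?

3

For n independent Ag atoms, I(M+2)/I(M) = n · (abundance Ag-109) / (abundance Ag-107) = n · 0.482/0.518.
n = 2.7915 × 0.518/0.482 = 3.00 ≈ 3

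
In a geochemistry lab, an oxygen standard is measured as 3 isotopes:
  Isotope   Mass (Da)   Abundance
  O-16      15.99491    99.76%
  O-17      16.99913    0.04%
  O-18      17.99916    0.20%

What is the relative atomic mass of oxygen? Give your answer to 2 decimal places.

Average mass = Σ (abundance × isotope mass) = 0.9976 × 15.99491 + 0.0004 × 16.99913 + 0.0020 × 17.99916
= 15.956522 + 0.006800 + 0.035998 = 15.999320 Da

16.00 Da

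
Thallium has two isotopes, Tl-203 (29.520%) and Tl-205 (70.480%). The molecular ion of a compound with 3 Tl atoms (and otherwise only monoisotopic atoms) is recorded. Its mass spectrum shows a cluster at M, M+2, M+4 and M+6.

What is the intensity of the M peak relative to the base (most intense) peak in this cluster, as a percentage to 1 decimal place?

5.8%

(0.29520 + 0.70480)^3 gives M 0.0257, M+2 0.1843, M+4 0.4399, M+6 0.3501; the largest is M+4.
P(M+4) = C(3,2) × 0.29520^1 × 0.70480^2 = 3 × 0.2952 × 0.49674304 = 0.439916 (base)
P(M) = C(3,0) × 0.29520^3 × 0.70480^0 = 1 × 0.02572463 × 1.0000 = 0.025725
Relative intensity = 0.025725 / 0.439916 × 100 = 5.8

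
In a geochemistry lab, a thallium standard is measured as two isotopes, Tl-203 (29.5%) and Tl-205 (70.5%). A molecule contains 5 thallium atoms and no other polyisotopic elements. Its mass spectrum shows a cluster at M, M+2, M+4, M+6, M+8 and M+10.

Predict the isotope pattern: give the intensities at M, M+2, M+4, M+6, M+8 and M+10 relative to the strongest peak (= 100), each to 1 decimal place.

0.6 : 7.3 : 35.0 : 83.7 : 100.0 : 47.8

Each Tl atom is independently Tl-203 (p = 0.295) or Tl-205 (q = 0.705); the cluster is the binomial expansion (p + q)^5.
P(M) = 0.295^5 = 0.002234
P(M+2) = 5 × 0.295^4 × 0.705^1 = 0.026696
P(M+4) = 10 × 0.295^3 × 0.705^2 = 0.127598
P(M+6) = 10 × 0.295^2 × 0.705^3 = 0.304938
P(M+8) = 5 × 0.295^1 × 0.705^4 = 0.364375
P(M+10) = 0.705^5 = 0.174159
The M+8 peak is largest (0.364375); scaling to 100 gives 0.6 : 7.3 : 35.0 : 83.7 : 100.0 : 47.8.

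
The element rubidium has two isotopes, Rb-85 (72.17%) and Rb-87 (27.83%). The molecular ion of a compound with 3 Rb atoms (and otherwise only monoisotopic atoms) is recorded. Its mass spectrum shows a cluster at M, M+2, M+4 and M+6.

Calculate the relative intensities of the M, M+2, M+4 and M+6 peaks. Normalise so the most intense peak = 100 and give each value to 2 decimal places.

86.44 : 100.00 : 38.56 : 4.96

Each Rb atom is independently Rb-85 (p = 0.7217) or Rb-87 (q = 0.2783); the cluster is the binomial expansion (p + q)^3.
P(M) = 0.7217^3 = 0.375898
P(M+2) = 3 × 0.7217^2 × 0.2783^1 = 0.434858
P(M+4) = 3 × 0.7217^1 × 0.2783^2 = 0.167689
P(M+6) = 0.2783^3 = 0.021555
The M+2 peak is largest (0.434858); scaling to 100 gives 86.44 : 100.00 : 38.56 : 4.96.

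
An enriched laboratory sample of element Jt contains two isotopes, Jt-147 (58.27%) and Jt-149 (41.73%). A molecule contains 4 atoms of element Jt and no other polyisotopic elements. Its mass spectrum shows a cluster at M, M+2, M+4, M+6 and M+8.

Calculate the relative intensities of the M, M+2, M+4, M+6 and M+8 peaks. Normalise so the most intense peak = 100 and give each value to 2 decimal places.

The 4 Jt atoms are independent, so intensities follow the terms of (0.5827 + 0.4173)^4.
P(M) = 0.5827^4 = 0.115287
P(M+2) = 4 × 0.5827^3 × 0.4173^1 = 0.330250
P(M+4) = 6 × 0.5827^2 × 0.4173^2 = 0.354763
P(M+6) = 4 × 0.5827^1 × 0.4173^3 = 0.169375
P(M+8) = 0.4173^4 = 0.030324
The M+4 peak is largest (0.354763); scaling to 100 gives 32.50 : 93.09 : 100.00 : 47.74 : 8.55.

32.50 : 93.09 : 100.00 : 47.74 : 8.55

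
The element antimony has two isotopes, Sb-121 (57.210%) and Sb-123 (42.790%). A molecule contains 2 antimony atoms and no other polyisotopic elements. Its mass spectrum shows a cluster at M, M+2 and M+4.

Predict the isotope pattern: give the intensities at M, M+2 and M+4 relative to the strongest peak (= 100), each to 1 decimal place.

66.8 : 100.0 : 37.4

The 2 Sb atoms are independent, so intensities follow the terms of (0.57210 + 0.42790)^2.
P(M) = 0.57210^2 = 0.327298
P(M+2) = 2 × 0.57210^1 × 0.42790^1 = 0.489603
P(M+4) = 0.42790^2 = 0.183098
The M+2 peak is largest (0.489603); scaling to 100 gives 66.8 : 100.0 : 37.4.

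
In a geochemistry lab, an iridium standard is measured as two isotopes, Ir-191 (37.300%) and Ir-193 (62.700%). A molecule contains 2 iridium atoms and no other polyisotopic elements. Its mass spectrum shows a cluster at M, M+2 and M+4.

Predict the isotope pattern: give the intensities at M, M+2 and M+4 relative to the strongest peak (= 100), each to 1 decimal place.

29.7 : 100.0 : 84.0

Each Ir atom is independently Ir-191 (p = 0.37300) or Ir-193 (q = 0.62700); the cluster is the binomial expansion (p + q)^2.
P(M) = 0.37300^2 = 0.139129
P(M+2) = 2 × 0.37300^1 × 0.62700^1 = 0.467742
P(M+4) = 0.62700^2 = 0.393129
The M+2 peak is largest (0.467742); scaling to 100 gives 29.7 : 100.0 : 84.0.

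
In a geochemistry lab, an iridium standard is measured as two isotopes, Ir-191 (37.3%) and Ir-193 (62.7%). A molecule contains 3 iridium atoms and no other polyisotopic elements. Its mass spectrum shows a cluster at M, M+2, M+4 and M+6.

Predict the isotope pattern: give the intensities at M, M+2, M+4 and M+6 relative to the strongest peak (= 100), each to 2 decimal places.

11.80 : 59.49 : 100.00 : 56.03

Expanding (0.373 + 0.627)^3:
P(M) = 0.373^3 = 0.051895
P(M+2) = 3 × 0.373^2 × 0.627^1 = 0.261702
P(M+4) = 3 × 0.373^1 × 0.627^2 = 0.439911
P(M+6) = 0.627^3 = 0.246492
The M+4 peak is largest (0.439911); scaling to 100 gives 11.80 : 59.49 : 100.00 : 56.03.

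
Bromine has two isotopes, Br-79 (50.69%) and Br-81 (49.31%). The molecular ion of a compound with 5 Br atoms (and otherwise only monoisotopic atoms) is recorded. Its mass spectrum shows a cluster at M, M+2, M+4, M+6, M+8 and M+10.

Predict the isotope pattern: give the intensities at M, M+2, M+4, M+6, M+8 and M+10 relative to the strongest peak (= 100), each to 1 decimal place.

Expanding (0.5069 + 0.4931)^5:
P(M) = 0.5069^5 = 0.033467
P(M+2) = 5 × 0.5069^4 × 0.4931^1 = 0.162777
P(M+4) = 10 × 0.5069^3 × 0.4931^2 = 0.316692
P(M+6) = 10 × 0.5069^2 × 0.4931^3 = 0.308070
P(M+8) = 5 × 0.5069^1 × 0.4931^4 = 0.149842
P(M+10) = 0.4931^5 = 0.029152
The M+4 peak is largest (0.316692); scaling to 100 gives 10.6 : 51.4 : 100.0 : 97.3 : 47.3 : 9.2.

10.6 : 51.4 : 100.0 : 97.3 : 47.3 : 9.2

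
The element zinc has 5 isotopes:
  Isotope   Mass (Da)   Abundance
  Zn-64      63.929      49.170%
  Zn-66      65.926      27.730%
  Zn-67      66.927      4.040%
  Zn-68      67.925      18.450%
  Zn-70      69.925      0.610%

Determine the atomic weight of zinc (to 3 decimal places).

65.378 Da

Weight each isotope mass by its fractional abundance: 0.49170 × 63.929 + 0.27730 × 65.926 + 0.04040 × 66.927 + 0.18450 × 67.925 + 0.00610 × 69.925
= 31.4339 + 18.2813 + 2.7039 + 12.5322 + 0.4265 = 65.3778 Da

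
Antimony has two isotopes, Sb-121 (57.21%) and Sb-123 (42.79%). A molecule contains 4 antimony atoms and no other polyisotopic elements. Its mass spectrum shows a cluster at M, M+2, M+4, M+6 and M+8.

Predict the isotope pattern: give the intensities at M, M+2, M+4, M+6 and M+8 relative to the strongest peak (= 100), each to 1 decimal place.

Each Sb atom is independently Sb-121 (p = 0.5721) or Sb-123 (q = 0.4279); the cluster is the binomial expansion (p + q)^4.
P(M) = 0.5721^4 = 0.107124
P(M+2) = 4 × 0.5721^3 × 0.4279^1 = 0.320493
P(M+4) = 6 × 0.5721^2 × 0.4279^2 = 0.359567
P(M+6) = 4 × 0.5721^1 × 0.4279^3 = 0.179291
P(M+8) = 0.4279^4 = 0.033525
The M+4 peak is largest (0.359567); scaling to 100 gives 29.8 : 89.1 : 100.0 : 49.9 : 9.3.

29.8 : 89.1 : 100.0 : 49.9 : 9.3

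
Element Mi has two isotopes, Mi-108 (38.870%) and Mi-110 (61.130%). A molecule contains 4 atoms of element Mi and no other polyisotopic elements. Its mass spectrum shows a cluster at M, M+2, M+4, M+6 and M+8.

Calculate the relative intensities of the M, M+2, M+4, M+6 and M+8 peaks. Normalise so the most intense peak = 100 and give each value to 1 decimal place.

Each Mi atom is independently Mi-108 (p = 0.38870) or Mi-110 (q = 0.61130); the cluster is the binomial expansion (p + q)^4.
P(M) = 0.38870^4 = 0.022827
P(M+2) = 4 × 0.38870^3 × 0.61130^1 = 0.143601
P(M+4) = 6 × 0.38870^2 × 0.61130^2 = 0.338758
P(M+6) = 4 × 0.38870^1 × 0.61130^3 = 0.355171
P(M+8) = 0.61130^4 = 0.139642
The M+6 peak is largest (0.355171); scaling to 100 gives 6.4 : 40.4 : 95.4 : 100.0 : 39.3.

6.4 : 40.4 : 95.4 : 100.0 : 39.3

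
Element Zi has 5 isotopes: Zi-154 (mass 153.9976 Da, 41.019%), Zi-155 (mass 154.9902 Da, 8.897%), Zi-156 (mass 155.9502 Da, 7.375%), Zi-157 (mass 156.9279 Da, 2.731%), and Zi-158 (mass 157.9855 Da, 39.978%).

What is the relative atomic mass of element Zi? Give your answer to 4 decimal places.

155.9042 Da

The abundance-weighted mean is 0.41019 × 153.9976 + 0.08897 × 154.9902 + 0.07375 × 155.9502 + 0.02731 × 156.9279 + 0.39978 × 157.9855
= 63.16828 + 13.78948 + 11.50133 + 4.28570 + 63.15944 = 155.90423 Da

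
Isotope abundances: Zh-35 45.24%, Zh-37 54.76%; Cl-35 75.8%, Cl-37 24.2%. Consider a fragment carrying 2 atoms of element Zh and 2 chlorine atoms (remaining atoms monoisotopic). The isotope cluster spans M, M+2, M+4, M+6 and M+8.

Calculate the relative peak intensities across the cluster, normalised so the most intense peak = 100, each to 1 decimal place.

32.1 : 98.3 : 100.0 : 38.0 : 4.8

Element Zh pattern (n=2): 0.20466576 : 0.49546848 : 0.29986576
Chlorine pattern (n=2): 0.574564 : 0.366872 : 0.058564
Convolve the two distributions (both contribute in 2-u steps):
  M: 0.20466576×0.574564 = 0.117594
  M+2: 0.20466576×0.366872 + 0.49546848×0.574564 = 0.359764
  M+4: 0.20466576×0.058564 + 0.49546848×0.366872 + 0.29986576×0.574564 = 0.366052
  M+6: 0.49546848×0.058564 + 0.29986576×0.366872 = 0.139029
  M+8: 0.29986576×0.058564 = 0.017561
Scale to base peak (0.366052) = 100: 32.1 : 98.3 : 100.0 : 38.0 : 4.8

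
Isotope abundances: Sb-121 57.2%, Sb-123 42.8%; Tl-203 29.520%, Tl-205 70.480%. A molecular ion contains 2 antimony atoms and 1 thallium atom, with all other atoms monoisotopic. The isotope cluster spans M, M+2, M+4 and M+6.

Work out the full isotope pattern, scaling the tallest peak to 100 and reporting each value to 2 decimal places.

24.20 : 93.98 : 100.00 : 32.34

Antimony pattern (n=2): 0.327184 : 0.489632 : 0.183184
Thallium pattern (n=1): 0.2952 : 0.7048
Convolve the two distributions (both contribute in 2-u steps):
  M: 0.327184×0.2952 = 0.096585
  M+2: 0.327184×0.7048 + 0.489632×0.2952 = 0.375139
  M+4: 0.489632×0.7048 + 0.183184×0.2952 = 0.399169
  M+6: 0.183184×0.7048 = 0.129108
Scale to base peak (0.399169) = 100: 24.20 : 93.98 : 100.00 : 32.34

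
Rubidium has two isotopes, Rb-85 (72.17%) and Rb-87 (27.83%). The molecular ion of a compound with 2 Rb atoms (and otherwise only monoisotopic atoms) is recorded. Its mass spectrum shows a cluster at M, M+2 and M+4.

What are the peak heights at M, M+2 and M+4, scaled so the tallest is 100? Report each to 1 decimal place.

The 2 Rb atoms are independent, so intensities follow the terms of (0.7217 + 0.2783)^2.
P(M) = 0.7217^2 = 0.520851
P(M+2) = 2 × 0.7217^1 × 0.2783^1 = 0.401698
P(M+4) = 0.2783^2 = 0.077451
The M peak is largest (0.520851); scaling to 100 gives 100.0 : 77.1 : 14.9.

100.0 : 77.1 : 14.9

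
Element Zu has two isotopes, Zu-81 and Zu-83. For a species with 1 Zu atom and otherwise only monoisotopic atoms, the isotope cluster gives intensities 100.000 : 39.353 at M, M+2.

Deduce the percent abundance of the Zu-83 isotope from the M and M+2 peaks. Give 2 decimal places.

28.24%

Write p for the Zu-81 fraction. I(M+2)/I(M) = [C(1,1)·p^0·(1−p)] / p^1 = 1·(1−p)/p = 39.353/100.000 = 0.3935
(1−p)/p = 0.3935/1 = 0.3935  ⇒  p = 1/(1 + 0.3935) = 0.7176
Zu-81: 71.76%, Zu-83: 28.24%.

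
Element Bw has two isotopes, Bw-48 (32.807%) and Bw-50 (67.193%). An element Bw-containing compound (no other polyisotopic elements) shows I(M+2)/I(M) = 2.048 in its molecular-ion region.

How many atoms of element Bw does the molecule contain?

1

For n independent Bw atoms, I(M+2)/I(M) = n · (abundance Bw-50) / (abundance Bw-48) = n · 0.67193/0.32807.
n = 2.048 × 0.32807/0.67193 = 1.00 ≈ 1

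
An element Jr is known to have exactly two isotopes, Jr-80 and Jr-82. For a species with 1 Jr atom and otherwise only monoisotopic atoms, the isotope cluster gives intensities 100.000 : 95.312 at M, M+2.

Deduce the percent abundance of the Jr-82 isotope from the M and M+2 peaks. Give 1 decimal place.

48.8%

Let p = fractional abundance of Jr-80. I(M+2)/I(M) = [C(1,1)·p^0·(1−p)] / p^1 = 1·(1−p)/p = 95.312/100.000 = 0.9531
(1−p)/p = 0.9531/1 = 0.9531  ⇒  p = 1/(1 + 0.9531) = 0.5120
Jr-80: 51.2%, Jr-82: 48.8%.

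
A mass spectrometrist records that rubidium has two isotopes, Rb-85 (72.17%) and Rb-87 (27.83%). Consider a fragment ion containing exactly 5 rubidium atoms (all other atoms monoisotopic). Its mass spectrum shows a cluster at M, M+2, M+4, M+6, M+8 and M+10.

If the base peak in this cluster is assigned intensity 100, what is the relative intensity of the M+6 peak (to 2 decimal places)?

29.74

Binomial terms of (0.7217 + 0.2783)^5: M 0.1958, M+2 0.3775, M+4 0.2911, M+6 0.1123, M+8 0.0216, M+10 0.0017 → M+2 is the base peak.
P(M+2) = C(5,1) × 0.7217^4 × 0.2783^1 = 5 × 0.27128565 × 0.2783 = 0.377494 (base)
P(M+6) = C(5,3) × 0.7217^2 × 0.2783^3 = 10 × 0.52085089 × 0.02155458 = 0.112267
Relative intensity = 0.112267 / 0.377494 × 100 = 29.74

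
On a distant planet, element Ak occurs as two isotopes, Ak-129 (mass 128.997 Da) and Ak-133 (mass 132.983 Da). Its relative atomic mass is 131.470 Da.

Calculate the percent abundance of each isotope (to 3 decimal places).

Writing the weighted mean with unknown fraction x of Ak-129:
128.997·x + 132.983·(1 − x) = 131.470
(128.997 − 132.983)·x = 131.470 − 132.983
x = -1.513 / -3.986 = 0.37958 → 37.958% Ak-129, 62.042% Ak-133.

Ak-129: 37.958%, Ak-133: 62.042%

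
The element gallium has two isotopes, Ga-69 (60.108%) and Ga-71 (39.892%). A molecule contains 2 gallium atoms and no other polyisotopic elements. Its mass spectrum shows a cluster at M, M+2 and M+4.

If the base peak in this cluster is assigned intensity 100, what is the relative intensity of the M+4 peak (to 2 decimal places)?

33.18

Binomial terms of (0.60108 + 0.39892)^2: M 0.3613, M+2 0.4796, M+4 0.1591 → M+2 is the base peak.
P(M+2) = C(2,1) × 0.60108^1 × 0.39892^1 = 2 × 0.60108 × 0.39892 = 0.479566 (base)
P(M+4) = C(2,2) × 0.60108^0 × 0.39892^2 = 1 × 1.0000 × 0.15913717 = 0.159137
Relative intensity = 0.159137 / 0.479566 × 100 = 33.18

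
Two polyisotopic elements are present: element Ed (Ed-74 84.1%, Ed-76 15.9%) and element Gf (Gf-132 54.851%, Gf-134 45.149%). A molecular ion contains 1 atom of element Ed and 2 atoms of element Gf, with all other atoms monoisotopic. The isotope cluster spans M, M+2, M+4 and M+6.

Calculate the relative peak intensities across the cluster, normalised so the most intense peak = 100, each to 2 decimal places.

Element Ed pattern (n=1): 0.8410 : 0.1590
Element Gf pattern (n=2): 0.30086322 : 0.49529356 : 0.20384322
Convolve the two distributions (both contribute in 2-u steps):
  M: 0.8410×0.30086322 = 0.253026
  M+2: 0.8410×0.49529356 + 0.1590×0.30086322 = 0.464379
  M+4: 0.8410×0.20384322 + 0.1590×0.49529356 = 0.250184
  M+6: 0.1590×0.20384322 = 0.032411
Scale to base peak (0.464379) = 100: 54.49 : 100.00 : 53.87 : 6.98

54.49 : 100.00 : 53.87 : 6.98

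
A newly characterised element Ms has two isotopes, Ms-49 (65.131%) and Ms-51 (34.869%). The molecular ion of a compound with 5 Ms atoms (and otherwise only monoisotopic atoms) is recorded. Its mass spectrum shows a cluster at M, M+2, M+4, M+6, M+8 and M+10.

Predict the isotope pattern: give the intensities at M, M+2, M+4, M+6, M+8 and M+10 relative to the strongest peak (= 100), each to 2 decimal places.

34.89 : 93.39 : 100.00 : 53.54 : 14.33 : 1.53

Expanding (0.65131 + 0.34869)^5:
P(M) = 0.65131^5 = 0.117203
P(M+2) = 5 × 0.65131^4 × 0.34869^1 = 0.313733
P(M+4) = 10 × 0.65131^3 × 0.34869^2 = 0.335925
P(M+6) = 10 × 0.65131^2 × 0.34869^3 = 0.179843
P(M+8) = 5 × 0.65131^1 × 0.34869^4 = 0.048141
P(M+10) = 0.34869^5 = 0.005155
The M+4 peak is largest (0.335925); scaling to 100 gives 34.89 : 93.39 : 100.00 : 53.54 : 14.33 : 1.53.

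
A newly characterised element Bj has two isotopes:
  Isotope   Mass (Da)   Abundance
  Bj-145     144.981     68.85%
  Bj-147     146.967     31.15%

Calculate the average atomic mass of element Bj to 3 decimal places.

145.600 Da

Ar = Σ fᵢ·mᵢ = 0.6885 × 144.981 + 0.3115 × 146.967
= 99.8194 + 45.7802 = 145.5996 Da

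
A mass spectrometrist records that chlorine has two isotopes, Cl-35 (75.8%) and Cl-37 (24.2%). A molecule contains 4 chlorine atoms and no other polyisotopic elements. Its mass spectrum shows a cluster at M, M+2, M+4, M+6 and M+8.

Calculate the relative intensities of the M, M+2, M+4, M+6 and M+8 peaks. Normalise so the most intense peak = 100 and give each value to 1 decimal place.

Expanding (0.758 + 0.242)^4:
P(M) = 0.758^4 = 0.330124
P(M+2) = 4 × 0.758^3 × 0.242^1 = 0.421583
P(M+4) = 6 × 0.758^2 × 0.242^2 = 0.201893
P(M+6) = 4 × 0.758^1 × 0.242^3 = 0.042971
P(M+8) = 0.242^4 = 0.003430
The M+2 peak is largest (0.421583); scaling to 100 gives 78.3 : 100.0 : 47.9 : 10.2 : 0.8.

78.3 : 100.0 : 47.9 : 10.2 : 0.8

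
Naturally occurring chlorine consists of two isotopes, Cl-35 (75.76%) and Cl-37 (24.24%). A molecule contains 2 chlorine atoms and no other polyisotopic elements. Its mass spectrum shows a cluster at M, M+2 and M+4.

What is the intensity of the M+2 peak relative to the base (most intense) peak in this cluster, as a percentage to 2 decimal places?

63.99%

Term probabilities: M 0.5740, M+2 0.3673, M+4 0.0588. Base peak = M.
P(M) = C(2,0) × 0.7576^2 × 0.2424^0 = 1 × 0.57395776 × 1.0000 = 0.573958 (base)
P(M+2) = C(2,1) × 0.7576^1 × 0.2424^1 = 2 × 0.7576 × 0.2424 = 0.367284
Relative intensity = 0.367284 / 0.573958 × 100 = 63.99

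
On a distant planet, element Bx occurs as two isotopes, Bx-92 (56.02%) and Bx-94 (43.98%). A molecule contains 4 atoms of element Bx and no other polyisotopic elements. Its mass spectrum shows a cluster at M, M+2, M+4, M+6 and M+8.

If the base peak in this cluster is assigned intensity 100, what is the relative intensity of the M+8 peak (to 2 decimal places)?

(0.5602 + 0.4398)^4 gives M 0.0985, M+2 0.3093, M+4 0.3642, M+6 0.1906, M+8 0.0374; the largest is M+4.
P(M+4) = C(4,2) × 0.5602^2 × 0.4398^2 = 6 × 0.31382404 × 0.19342404 = 0.364207 (base)
P(M+8) = C(4,4) × 0.5602^0 × 0.4398^4 = 1 × 1.0000 × 0.03741286 = 0.037413
Relative intensity = 0.037413 / 0.364207 × 100 = 10.27

10.27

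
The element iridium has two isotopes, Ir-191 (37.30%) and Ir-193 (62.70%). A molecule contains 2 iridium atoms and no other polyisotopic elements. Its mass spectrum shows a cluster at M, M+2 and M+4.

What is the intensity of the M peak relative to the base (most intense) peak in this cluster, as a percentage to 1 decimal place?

Term probabilities: M 0.1391, M+2 0.4677, M+4 0.3931. Base peak = M+2.
P(M+2) = C(2,1) × 0.3730^1 × 0.6270^1 = 2 × 0.3730 × 0.6270 = 0.467742 (base)
P(M) = C(2,0) × 0.3730^2 × 0.6270^0 = 1 × 0.139129 × 1.0000 = 0.139129
Relative intensity = 0.139129 / 0.467742 × 100 = 29.7

29.7%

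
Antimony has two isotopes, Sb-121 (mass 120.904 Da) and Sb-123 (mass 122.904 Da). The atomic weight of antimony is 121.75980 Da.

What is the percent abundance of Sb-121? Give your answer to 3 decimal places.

Writing the weighted mean with unknown fraction x of Sb-121:
120.904·x + 122.904·(1 − x) = 121.75980
(120.904 − 122.904)·x = 121.75980 − 122.904
x = -1.14420 / -2.000 = 0.57210 → 57.210% Sb-121, 42.790% Sb-123.

57.210%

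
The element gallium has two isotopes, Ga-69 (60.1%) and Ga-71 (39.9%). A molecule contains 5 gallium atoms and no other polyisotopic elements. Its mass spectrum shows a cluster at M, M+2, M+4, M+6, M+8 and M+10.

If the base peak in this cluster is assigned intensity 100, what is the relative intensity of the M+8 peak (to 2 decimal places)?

22.04

Term probabilities: M 0.0784, M+2 0.2603, M+4 0.3456, M+6 0.2294, M+8 0.0762, M+10 0.0101. Base peak = M+4.
P(M+4) = C(5,2) × 0.601^3 × 0.399^2 = 10 × 0.2170818 × 0.159201 = 0.345596 (base)
P(M+8) = C(5,4) × 0.601^1 × 0.399^4 = 5 × 0.6010 × 0.02534496 = 0.076162
Relative intensity = 0.076162 / 0.345596 × 100 = 22.04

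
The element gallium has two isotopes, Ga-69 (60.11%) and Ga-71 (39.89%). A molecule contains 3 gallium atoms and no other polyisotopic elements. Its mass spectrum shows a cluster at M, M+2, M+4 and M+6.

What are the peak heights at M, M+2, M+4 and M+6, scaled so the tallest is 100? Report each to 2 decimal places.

The 3 Ga atoms are independent, so intensities follow the terms of (0.6011 + 0.3989)^3.
P(M) = 0.6011^3 = 0.217190
P(M+2) = 3 × 0.6011^2 × 0.3989^1 = 0.432393
P(M+4) = 3 × 0.6011^1 × 0.3989^2 = 0.286943
P(M+6) = 0.3989^3 = 0.063473
The M+2 peak is largest (0.432393); scaling to 100 gives 50.23 : 100.00 : 66.36 : 14.68.

50.23 : 100.00 : 66.36 : 14.68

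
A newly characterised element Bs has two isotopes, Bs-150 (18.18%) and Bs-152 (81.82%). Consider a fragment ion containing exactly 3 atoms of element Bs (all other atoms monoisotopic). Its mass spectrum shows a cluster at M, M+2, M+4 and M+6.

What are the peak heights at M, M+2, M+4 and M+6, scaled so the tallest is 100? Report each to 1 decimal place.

1.1 : 14.8 : 66.7 : 100.0

Each Bs atom is independently Bs-150 (p = 0.1818) or Bs-152 (q = 0.8182); the cluster is the binomial expansion (p + q)^3.
P(M) = 0.1818^3 = 0.006009
P(M+2) = 3 × 0.1818^2 × 0.8182^1 = 0.081128
P(M+4) = 3 × 0.1818^1 × 0.8182^2 = 0.365119
P(M+6) = 0.8182^3 = 0.547745
The M+6 peak is largest (0.547745); scaling to 100 gives 1.1 : 14.8 : 66.7 : 100.0.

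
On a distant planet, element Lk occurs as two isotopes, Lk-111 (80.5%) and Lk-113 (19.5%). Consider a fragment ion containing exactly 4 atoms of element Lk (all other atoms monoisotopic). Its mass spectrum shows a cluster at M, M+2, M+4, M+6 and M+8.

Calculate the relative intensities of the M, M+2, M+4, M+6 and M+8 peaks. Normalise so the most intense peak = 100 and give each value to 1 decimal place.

Expanding (0.805 + 0.195)^4:
P(M) = 0.805^4 = 0.419936
P(M+2) = 4 × 0.805^3 × 0.195^1 = 0.406895
P(M+4) = 6 × 0.805^2 × 0.195^2 = 0.147847
P(M+6) = 4 × 0.805^1 × 0.195^3 = 0.023876
P(M+8) = 0.195^4 = 0.001446
The M peak is largest (0.419936); scaling to 100 gives 100.0 : 96.9 : 35.2 : 5.7 : 0.3.

100.0 : 96.9 : 35.2 : 5.7 : 0.3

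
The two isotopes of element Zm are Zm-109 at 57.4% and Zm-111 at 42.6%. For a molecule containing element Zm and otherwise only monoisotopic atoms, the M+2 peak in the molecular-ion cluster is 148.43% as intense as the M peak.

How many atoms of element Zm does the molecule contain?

2

For n independent Zm atoms, I(M+2)/I(M) = n · (abundance Zm-111) / (abundance Zm-109) = n · 0.426/0.574.
n = 1.4843 × 0.574/0.426 = 2.00 ≈ 2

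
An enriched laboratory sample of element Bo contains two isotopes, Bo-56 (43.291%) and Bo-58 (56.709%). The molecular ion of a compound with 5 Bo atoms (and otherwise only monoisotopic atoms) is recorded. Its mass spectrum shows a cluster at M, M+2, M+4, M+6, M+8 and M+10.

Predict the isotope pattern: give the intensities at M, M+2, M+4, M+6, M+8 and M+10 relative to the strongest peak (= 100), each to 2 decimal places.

Each Bo atom is independently Bo-56 (p = 0.43291) or Bo-58 (q = 0.56709); the cluster is the binomial expansion (p + q)^5.
P(M) = 0.43291^5 = 0.015205
P(M+2) = 5 × 0.43291^4 × 0.56709^1 = 0.099589
P(M+4) = 10 × 0.43291^3 × 0.56709^2 = 0.260914
P(M+6) = 10 × 0.43291^2 × 0.56709^3 = 0.341784
P(M+8) = 5 × 0.43291^1 × 0.56709^4 = 0.223860
P(M+10) = 0.56709^5 = 0.058649
The M+6 peak is largest (0.341784); scaling to 100 gives 4.45 : 29.14 : 76.34 : 100.00 : 65.50 : 17.16.

4.45 : 29.14 : 76.34 : 100.00 : 65.50 : 17.16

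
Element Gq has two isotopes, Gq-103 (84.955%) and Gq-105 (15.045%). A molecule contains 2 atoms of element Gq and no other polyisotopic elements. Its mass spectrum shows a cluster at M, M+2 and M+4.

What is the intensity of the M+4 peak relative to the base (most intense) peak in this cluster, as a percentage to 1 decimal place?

Term probabilities: M 0.7217, M+2 0.2556, M+4 0.0226. Base peak = M.
P(M) = C(2,0) × 0.84955^2 × 0.15045^0 = 1 × 0.7217352 × 1.0000 = 0.721735 (base)
P(M+4) = C(2,2) × 0.84955^0 × 0.15045^2 = 1 × 1.0000 × 0.0226352 = 0.022635
Relative intensity = 0.022635 / 0.721735 × 100 = 3.1

3.1%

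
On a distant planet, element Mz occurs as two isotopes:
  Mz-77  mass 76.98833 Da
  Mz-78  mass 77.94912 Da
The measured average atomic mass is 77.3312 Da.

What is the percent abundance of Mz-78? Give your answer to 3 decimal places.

35.686%

With x = fraction of Mz-77 (so Mz-78 is 1 − x):
76.98833·x + 77.94912·(1 − x) = 77.3312
(76.98833 − 77.94912)·x = 77.3312 − 77.94912
x = -0.61792 / -0.96079 = 0.64314 → 64.314% Mz-77, 35.686% Mz-78.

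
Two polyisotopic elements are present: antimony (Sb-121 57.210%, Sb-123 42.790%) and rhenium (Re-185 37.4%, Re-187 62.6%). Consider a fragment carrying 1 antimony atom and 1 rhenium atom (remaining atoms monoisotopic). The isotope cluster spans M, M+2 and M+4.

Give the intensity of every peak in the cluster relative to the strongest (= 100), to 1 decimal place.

Antimony pattern (n=1): 0.5721 : 0.4279
Rhenium pattern (n=1): 0.3740 : 0.6260
Convolve the two distributions (both contribute in 2-u steps):
  M: 0.5721×0.3740 = 0.213965
  M+2: 0.5721×0.6260 + 0.4279×0.3740 = 0.518169
  M+4: 0.4279×0.6260 = 0.267865
Scale to base peak (0.518169) = 100: 41.3 : 100.0 : 51.7

41.3 : 100.0 : 51.7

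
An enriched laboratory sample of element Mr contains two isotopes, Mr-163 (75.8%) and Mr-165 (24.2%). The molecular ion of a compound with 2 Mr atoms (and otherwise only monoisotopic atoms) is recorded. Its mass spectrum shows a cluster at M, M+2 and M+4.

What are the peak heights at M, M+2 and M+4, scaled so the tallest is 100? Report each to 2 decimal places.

The 2 Mr atoms are independent, so intensities follow the terms of (0.758 + 0.242)^2.
P(M) = 0.758^2 = 0.574564
P(M+2) = 2 × 0.758^1 × 0.242^1 = 0.366872
P(M+4) = 0.242^2 = 0.058564
The M peak is largest (0.574564); scaling to 100 gives 100.00 : 63.85 : 10.19.

100.00 : 63.85 : 10.19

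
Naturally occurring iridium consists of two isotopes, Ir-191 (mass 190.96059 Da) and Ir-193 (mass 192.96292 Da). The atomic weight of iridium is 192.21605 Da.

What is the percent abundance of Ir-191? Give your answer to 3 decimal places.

Writing the weighted mean with unknown fraction x of Ir-191:
190.96059·x + 192.96292·(1 − x) = 192.21605
(190.96059 − 192.96292)·x = 192.21605 − 192.96292
x = -0.74687 / -2.00233 = 0.37300 → 37.300% Ir-191, 62.700% Ir-193.

37.300%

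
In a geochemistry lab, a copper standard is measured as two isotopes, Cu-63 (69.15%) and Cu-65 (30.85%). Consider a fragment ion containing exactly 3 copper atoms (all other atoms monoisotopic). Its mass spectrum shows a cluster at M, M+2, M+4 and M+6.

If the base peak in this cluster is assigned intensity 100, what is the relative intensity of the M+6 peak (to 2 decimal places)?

(0.6915 + 0.3085)^3 gives M 0.3307, M+2 0.4425, M+4 0.1974, M+6 0.0294; the largest is M+2.
P(M+2) = C(3,1) × 0.6915^2 × 0.3085^1 = 3 × 0.47817225 × 0.3085 = 0.442548 (base)
P(M+6) = C(3,3) × 0.6915^0 × 0.3085^3 = 1 × 1.0000 × 0.02936064 = 0.029361
Relative intensity = 0.029361 / 0.442548 × 100 = 6.63

6.63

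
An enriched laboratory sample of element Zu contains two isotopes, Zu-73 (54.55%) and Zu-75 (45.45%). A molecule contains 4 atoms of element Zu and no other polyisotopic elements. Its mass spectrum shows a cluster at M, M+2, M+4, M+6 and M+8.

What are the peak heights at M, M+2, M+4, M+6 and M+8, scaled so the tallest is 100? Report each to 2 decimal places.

Each Zu atom is independently Zu-73 (p = 0.5455) or Zu-75 (q = 0.4545); the cluster is the binomial expansion (p + q)^4.
P(M) = 0.5455^4 = 0.088548
P(M+2) = 4 × 0.5455^3 × 0.4545^1 = 0.295106
P(M+4) = 6 × 0.5455^2 × 0.4545^2 = 0.368815
P(M+6) = 4 × 0.5455^1 × 0.4545^3 = 0.204860
P(M+8) = 0.4545^4 = 0.042671
The M+4 peak is largest (0.368815); scaling to 100 gives 24.01 : 80.01 : 100.00 : 55.55 : 11.57.

24.01 : 80.01 : 100.00 : 55.55 : 11.57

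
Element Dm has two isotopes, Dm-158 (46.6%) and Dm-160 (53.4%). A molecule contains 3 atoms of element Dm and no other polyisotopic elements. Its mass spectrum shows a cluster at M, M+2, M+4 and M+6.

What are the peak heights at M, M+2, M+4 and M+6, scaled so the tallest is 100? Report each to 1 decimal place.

25.4 : 87.3 : 100.0 : 38.2

The 3 Dm atoms are independent, so intensities follow the terms of (0.466 + 0.534)^3.
P(M) = 0.466^3 = 0.101195
P(M+2) = 3 × 0.466^2 × 0.534^1 = 0.347884
P(M+4) = 3 × 0.466^1 × 0.534^2 = 0.398648
P(M+6) = 0.534^3 = 0.152273
The M+4 peak is largest (0.398648); scaling to 100 gives 25.4 : 87.3 : 100.0 : 38.2.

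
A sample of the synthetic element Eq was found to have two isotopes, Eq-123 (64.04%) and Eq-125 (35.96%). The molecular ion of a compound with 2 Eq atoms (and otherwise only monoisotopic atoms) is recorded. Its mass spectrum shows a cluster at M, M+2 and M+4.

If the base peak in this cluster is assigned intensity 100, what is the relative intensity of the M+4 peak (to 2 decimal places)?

Binomial terms of (0.6404 + 0.3596)^2: M 0.4101, M+2 0.4606, M+4 0.1293 → M+2 is the base peak.
P(M+2) = C(2,1) × 0.6404^1 × 0.3596^1 = 2 × 0.6404 × 0.3596 = 0.460576 (base)
P(M+4) = C(2,2) × 0.6404^0 × 0.3596^2 = 1 × 1.0000 × 0.12931216 = 0.129312
Relative intensity = 0.129312 / 0.460576 × 100 = 28.08

28.08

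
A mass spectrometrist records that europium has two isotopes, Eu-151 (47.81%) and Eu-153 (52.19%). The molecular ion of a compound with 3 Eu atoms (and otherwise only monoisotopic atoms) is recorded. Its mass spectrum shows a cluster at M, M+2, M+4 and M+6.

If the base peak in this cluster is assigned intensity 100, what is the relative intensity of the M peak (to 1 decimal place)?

28.0

(0.4781 + 0.5219)^3 gives M 0.1093, M+2 0.3579, M+4 0.3907, M+6 0.1422; the largest is M+4.
P(M+4) = C(3,2) × 0.4781^1 × 0.5219^2 = 3 × 0.4781 × 0.27237961 = 0.390674 (base)
P(M) = C(3,0) × 0.4781^3 × 0.5219^0 = 1 × 0.10928391 × 1.0000 = 0.109284
Relative intensity = 0.109284 / 0.390674 × 100 = 28.0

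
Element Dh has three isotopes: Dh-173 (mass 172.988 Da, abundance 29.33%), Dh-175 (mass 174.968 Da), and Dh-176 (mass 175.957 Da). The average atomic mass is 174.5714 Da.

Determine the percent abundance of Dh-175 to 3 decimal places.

The remaining 70.67% is split between Dh-175 (fraction x) and Dh-176 (fraction 0.7067 − x).
Substituting: 174.968x + 175.957(0.7067 − x) = 123.8340196
(174.968 − 175.957)x = -0.5147923  ⇒  x = 0.52052, y = 0.18618
Dh-175: 52.052%, Dh-176: 18.618%.

52.052%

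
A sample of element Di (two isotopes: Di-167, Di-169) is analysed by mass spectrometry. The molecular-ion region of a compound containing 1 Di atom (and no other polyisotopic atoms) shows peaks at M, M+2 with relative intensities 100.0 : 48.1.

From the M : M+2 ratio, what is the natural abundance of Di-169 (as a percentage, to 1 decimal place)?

Let p = fractional abundance of Di-167. I(M+2)/I(M) = [C(1,1)·p^0·(1−p)] / p^1 = 1·(1−p)/p = 48.1/100.0 = 0.4810
(1−p)/p = 0.4810/1 = 0.4810  ⇒  p = 1/(1 + 0.4810) = 0.6752
Di-167: 67.5%, Di-169: 32.5%.

32.5%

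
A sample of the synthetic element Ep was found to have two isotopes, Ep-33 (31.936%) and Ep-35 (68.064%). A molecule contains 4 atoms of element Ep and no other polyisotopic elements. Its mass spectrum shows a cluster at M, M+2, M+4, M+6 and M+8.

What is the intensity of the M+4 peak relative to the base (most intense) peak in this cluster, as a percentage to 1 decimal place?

(0.31936 + 0.68064)^4 gives M 0.0104, M+2 0.0887, M+4 0.2835, M+6 0.4028, M+8 0.2146; the largest is M+6.
P(M+6) = C(4,3) × 0.31936^1 × 0.68064^3 = 4 × 0.31936 × 0.31532064 = 0.402803 (base)
P(M+4) = C(4,2) × 0.31936^2 × 0.68064^2 = 6 × 0.10199081 × 0.46327081 = 0.283496
Relative intensity = 0.283496 / 0.402803 × 100 = 70.4

70.4%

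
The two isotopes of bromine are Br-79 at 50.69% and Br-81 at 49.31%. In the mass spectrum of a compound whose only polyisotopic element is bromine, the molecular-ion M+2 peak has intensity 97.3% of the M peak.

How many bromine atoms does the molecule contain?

For n independent Br atoms, I(M+2)/I(M) = n · (abundance Br-81) / (abundance Br-79) = n · 0.4931/0.5069.
n = 0.973 × 0.5069/0.4931 = 1.00 ≈ 1

1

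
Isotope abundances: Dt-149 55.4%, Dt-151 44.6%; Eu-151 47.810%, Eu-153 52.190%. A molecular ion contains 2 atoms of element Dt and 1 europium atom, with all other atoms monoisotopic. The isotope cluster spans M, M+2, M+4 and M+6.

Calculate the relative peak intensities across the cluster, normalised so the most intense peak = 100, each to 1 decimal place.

37.0 : 100.0 : 89.0 : 26.2

Element Dt pattern (n=2): 0.306916 : 0.494168 : 0.198916
Europium pattern (n=1): 0.4781 : 0.5219
Convolve the two distributions (both contribute in 2-u steps):
  M: 0.306916×0.4781 = 0.146737
  M+2: 0.306916×0.5219 + 0.494168×0.4781 = 0.396441
  M+4: 0.494168×0.5219 + 0.198916×0.4781 = 0.353008
  M+6: 0.198916×0.5219 = 0.103814
Scale to base peak (0.396441) = 100: 37.0 : 100.0 : 89.0 : 26.2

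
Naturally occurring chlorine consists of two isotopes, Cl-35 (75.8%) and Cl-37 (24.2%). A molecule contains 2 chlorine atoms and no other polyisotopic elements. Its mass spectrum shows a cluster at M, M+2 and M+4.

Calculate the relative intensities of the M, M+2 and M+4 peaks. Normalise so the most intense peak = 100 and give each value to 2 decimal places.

The 2 Cl atoms are independent, so intensities follow the terms of (0.758 + 0.242)^2.
P(M) = 0.758^2 = 0.574564
P(M+2) = 2 × 0.758^1 × 0.242^1 = 0.366872
P(M+4) = 0.242^2 = 0.058564
The M peak is largest (0.574564); scaling to 100 gives 100.00 : 63.85 : 10.19.

100.00 : 63.85 : 10.19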